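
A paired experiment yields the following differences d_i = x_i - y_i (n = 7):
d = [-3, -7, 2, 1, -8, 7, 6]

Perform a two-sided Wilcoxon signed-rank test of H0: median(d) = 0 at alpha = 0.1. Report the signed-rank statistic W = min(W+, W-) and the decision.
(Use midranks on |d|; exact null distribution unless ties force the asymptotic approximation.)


Step 1: Drop any zero differences (none here) and take |d_i|.
|d| = [3, 7, 2, 1, 8, 7, 6]
Step 2: Midrank |d_i| (ties get averaged ranks).
ranks: |3|->3, |7|->5.5, |2|->2, |1|->1, |8|->7, |7|->5.5, |6|->4
Step 3: Attach original signs; sum ranks with positive sign and with negative sign.
W+ = 2 + 1 + 5.5 + 4 = 12.5
W- = 3 + 5.5 + 7 = 15.5
(Check: W+ + W- = 28 should equal n(n+1)/2 = 28.)
Step 4: Test statistic W = min(W+, W-) = 12.5.
Step 5: Ties in |d|, so use the tie-corrected normal approximation.
        E[W] = n(n+1)/4 = 7*8/4 = 14.
        Tie groups: |d|=7 (t=2); sum(t^3 - t) = 6.
        Var[W] = n(n+1)(2n+1)/24 - sum(t^3-t)/48 = 840/24 - 6/48 = 34.875.
        z = (W - E[W]) / sqrt(Var[W]) = (12.5 - 14) / 5.9055 = -0.2540.
        Two-sided p = 2*Phi(z) = 0.799495.
Step 6: alpha = 0.1. fail to reject H0.

W+ = 12.5, W- = 15.5, W = min = 12.5, p = 0.799495, fail to reject H0.


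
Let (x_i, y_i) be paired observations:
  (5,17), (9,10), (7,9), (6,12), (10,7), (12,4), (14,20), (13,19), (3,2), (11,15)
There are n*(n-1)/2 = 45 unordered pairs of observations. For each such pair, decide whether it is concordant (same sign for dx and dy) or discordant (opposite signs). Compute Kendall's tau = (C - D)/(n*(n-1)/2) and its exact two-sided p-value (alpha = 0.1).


Step 1: Enumerate the 45 unordered pairs (i,j) with i<j and classify each by sign(x_j-x_i) * sign(y_j-y_i).
  (1,2):dx=+4,dy=-7->D; (1,3):dx=+2,dy=-8->D; (1,4):dx=+1,dy=-5->D; (1,5):dx=+5,dy=-10->D
  (1,6):dx=+7,dy=-13->D; (1,7):dx=+9,dy=+3->C; (1,8):dx=+8,dy=+2->C; (1,9):dx=-2,dy=-15->C
  (1,10):dx=+6,dy=-2->D; (2,3):dx=-2,dy=-1->C; (2,4):dx=-3,dy=+2->D; (2,5):dx=+1,dy=-3->D
  (2,6):dx=+3,dy=-6->D; (2,7):dx=+5,dy=+10->C; (2,8):dx=+4,dy=+9->C; (2,9):dx=-6,dy=-8->C
  (2,10):dx=+2,dy=+5->C; (3,4):dx=-1,dy=+3->D; (3,5):dx=+3,dy=-2->D; (3,6):dx=+5,dy=-5->D
  (3,7):dx=+7,dy=+11->C; (3,8):dx=+6,dy=+10->C; (3,9):dx=-4,dy=-7->C; (3,10):dx=+4,dy=+6->C
  (4,5):dx=+4,dy=-5->D; (4,6):dx=+6,dy=-8->D; (4,7):dx=+8,dy=+8->C; (4,8):dx=+7,dy=+7->C
  (4,9):dx=-3,dy=-10->C; (4,10):dx=+5,dy=+3->C; (5,6):dx=+2,dy=-3->D; (5,7):dx=+4,dy=+13->C
  (5,8):dx=+3,dy=+12->C; (5,9):dx=-7,dy=-5->C; (5,10):dx=+1,dy=+8->C; (6,7):dx=+2,dy=+16->C
  (6,8):dx=+1,dy=+15->C; (6,9):dx=-9,dy=-2->C; (6,10):dx=-1,dy=+11->D; (7,8):dx=-1,dy=-1->C
  (7,9):dx=-11,dy=-18->C; (7,10):dx=-3,dy=-5->C; (8,9):dx=-10,dy=-17->C; (8,10):dx=-2,dy=-4->C
  (9,10):dx=+8,dy=+13->C
Step 2: C = 29, D = 16, total pairs = 45.
Step 3: tau = (C - D)/(n(n-1)/2) = (29 - 16)/45 = 0.288889.
Step 4: Exact two-sided p-value (enumerate n! = 3628800 permutations of y under H0): p = 0.291248.
Step 5: alpha = 0.1. fail to reject H0.

tau_b = 0.2889 (C=29, D=16), p = 0.291248, fail to reject H0.


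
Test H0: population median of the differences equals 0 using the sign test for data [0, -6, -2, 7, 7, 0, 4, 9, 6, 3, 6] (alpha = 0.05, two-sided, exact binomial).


Step 1: Discard zero differences. Original n = 11; n_eff = number of nonzero differences = 9.
Nonzero differences (with sign): -6, -2, +7, +7, +4, +9, +6, +3, +6
Step 2: Count signs: positive = 7, negative = 2.
Step 3: Under H0: P(positive) = 0.5, so the number of positives S ~ Bin(9, 0.5).
Step 4: Two-sided exact p-value = sum of Bin(9,0.5) probabilities at or below the observed probability = 0.179688.
Step 5: alpha = 0.05. fail to reject H0.

n_eff = 9, pos = 7, neg = 2, p = 0.179688, fail to reject H0.


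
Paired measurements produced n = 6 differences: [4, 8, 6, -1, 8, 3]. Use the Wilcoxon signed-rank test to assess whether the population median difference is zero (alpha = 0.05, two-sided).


Step 1: Drop any zero differences (none here) and take |d_i|.
|d| = [4, 8, 6, 1, 8, 3]
Step 2: Midrank |d_i| (ties get averaged ranks).
ranks: |4|->3, |8|->5.5, |6|->4, |1|->1, |8|->5.5, |3|->2
Step 3: Attach original signs; sum ranks with positive sign and with negative sign.
W+ = 3 + 5.5 + 4 + 5.5 + 2 = 20
W- = 1 = 1
(Check: W+ + W- = 21 should equal n(n+1)/2 = 21.)
Step 4: Test statistic W = min(W+, W-) = 1.
Step 5: Ties in |d|, so use the tie-corrected normal approximation.
        E[W] = n(n+1)/4 = 6*7/4 = 10.5.
        Tie groups: |d|=8 (t=2); sum(t^3 - t) = 6.
        Var[W] = n(n+1)(2n+1)/24 - sum(t^3-t)/48 = 546/24 - 6/48 = 22.625.
        z = (W - E[W]) / sqrt(Var[W]) = (1 - 10.5) / 4.7566 = -1.9972.
        Two-sided p = 2*Phi(z) = 0.045800.
Step 6: alpha = 0.05. reject H0.

W+ = 20, W- = 1, W = min = 1, p = 0.045800, reject H0.


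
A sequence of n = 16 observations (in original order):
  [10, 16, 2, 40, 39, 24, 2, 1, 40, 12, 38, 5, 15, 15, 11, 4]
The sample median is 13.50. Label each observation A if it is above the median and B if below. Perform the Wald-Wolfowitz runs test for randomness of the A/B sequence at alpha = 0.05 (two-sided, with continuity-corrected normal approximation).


Step 1: Compute median = 13.50; label A = above, B = below.
Labels in order: BABAAABBABABAABB  (n_A = 8, n_B = 8)
Step 2: Count runs R = 11.
Step 3: Under H0 (random ordering), E[R] = 2*n_A*n_B/(n_A+n_B) + 1 = 2*8*8/16 + 1 = 9.0000.
        Var[R] = 2*n_A*n_B*(2*n_A*n_B - n_A - n_B) / ((n_A+n_B)^2 * (n_A+n_B-1)) = 14336/3840 = 3.7333.
        SD[R] = 1.9322.
Step 4: Continuity-corrected z = (R - 0.5 - E[R]) / SD[R] = (11 - 0.5 - 9.0000) / 1.9322 = 0.7763.
Step 5: Two-sided p-value via normal approximation = 2*(1 - Phi(|z|)) = 0.437558.
Step 6: alpha = 0.05. fail to reject H0.

R = 11, z = 0.7763, p = 0.437558, fail to reject H0.


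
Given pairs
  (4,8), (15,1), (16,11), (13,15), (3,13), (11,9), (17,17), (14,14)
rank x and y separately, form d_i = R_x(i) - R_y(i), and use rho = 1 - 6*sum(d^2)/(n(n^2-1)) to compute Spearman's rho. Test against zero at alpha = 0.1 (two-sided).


Step 1: Rank x and y separately (midranks; no ties here).
rank(x): 4->2, 15->6, 16->7, 13->4, 3->1, 11->3, 17->8, 14->5
rank(y): 8->2, 1->1, 11->4, 15->7, 13->5, 9->3, 17->8, 14->6
Step 2: d_i = R_x(i) - R_y(i); compute d_i^2.
  (2-2)^2=0, (6-1)^2=25, (7-4)^2=9, (4-7)^2=9, (1-5)^2=16, (3-3)^2=0, (8-8)^2=0, (5-6)^2=1
sum(d^2) = 60.
Step 3: rho = 1 - 6*60 / (8*(8^2 - 1)) = 1 - 360/504 = 0.285714.
Step 4: Under H0, t = rho * sqrt((n-2)/(1-rho^2)) = 0.7303 ~ t(6).
Step 5: Two-sided p-value from the t-distribution with 6 df = 0.492726.
Step 6: alpha = 0.1. fail to reject H0.

rho = 0.2857, p = 0.492726, fail to reject H0 at alpha = 0.1.


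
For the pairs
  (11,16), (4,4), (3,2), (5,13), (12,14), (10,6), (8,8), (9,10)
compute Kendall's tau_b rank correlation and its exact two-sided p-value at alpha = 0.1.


Step 1: Enumerate the 28 unordered pairs (i,j) with i<j and classify each by sign(x_j-x_i) * sign(y_j-y_i).
  (1,2):dx=-7,dy=-12->C; (1,3):dx=-8,dy=-14->C; (1,4):dx=-6,dy=-3->C; (1,5):dx=+1,dy=-2->D
  (1,6):dx=-1,dy=-10->C; (1,7):dx=-3,dy=-8->C; (1,8):dx=-2,dy=-6->C; (2,3):dx=-1,dy=-2->C
  (2,4):dx=+1,dy=+9->C; (2,5):dx=+8,dy=+10->C; (2,6):dx=+6,dy=+2->C; (2,7):dx=+4,dy=+4->C
  (2,8):dx=+5,dy=+6->C; (3,4):dx=+2,dy=+11->C; (3,5):dx=+9,dy=+12->C; (3,6):dx=+7,dy=+4->C
  (3,7):dx=+5,dy=+6->C; (3,8):dx=+6,dy=+8->C; (4,5):dx=+7,dy=+1->C; (4,6):dx=+5,dy=-7->D
  (4,7):dx=+3,dy=-5->D; (4,8):dx=+4,dy=-3->D; (5,6):dx=-2,dy=-8->C; (5,7):dx=-4,dy=-6->C
  (5,8):dx=-3,dy=-4->C; (6,7):dx=-2,dy=+2->D; (6,8):dx=-1,dy=+4->D; (7,8):dx=+1,dy=+2->C
Step 2: C = 22, D = 6, total pairs = 28.
Step 3: tau = (C - D)/(n(n-1)/2) = (22 - 6)/28 = 0.571429.
Step 4: Exact two-sided p-value (enumerate n! = 40320 permutations of y under H0): p = 0.061012.
Step 5: alpha = 0.1. reject H0.

tau_b = 0.5714 (C=22, D=6), p = 0.061012, reject H0.


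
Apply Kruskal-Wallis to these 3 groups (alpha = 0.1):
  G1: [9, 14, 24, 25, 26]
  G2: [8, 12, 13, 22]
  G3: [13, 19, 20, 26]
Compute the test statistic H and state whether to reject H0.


Step 1: Combine all N = 13 observations and assign midranks.
sorted (value, group, rank): (8,G2,1), (9,G1,2), (12,G2,3), (13,G2,4.5), (13,G3,4.5), (14,G1,6), (19,G3,7), (20,G3,8), (22,G2,9), (24,G1,10), (25,G1,11), (26,G1,12.5), (26,G3,12.5)
Step 2: Sum ranks within each group.
R_1 = 41.5 (n_1 = 5)
R_2 = 17.5 (n_2 = 4)
R_3 = 32 (n_3 = 4)
Step 3: H = 12/(N(N+1)) * sum(R_i^2/n_i) - 3(N+1)
     = 12/(13*14) * (41.5^2/5 + 17.5^2/4 + 32^2/4) - 3*14
     = 0.065934 * 677.013 - 42
     = 2.638187.
Step 4: Ties present; correction factor C = 1 - 12/(13^3 - 13) = 0.994505. Corrected H = 2.638187 / 0.994505 = 2.652762.
Step 5: Under H0, H ~ chi^2(2); p-value = 0.265436.
Step 6: alpha = 0.1. fail to reject H0.

H = 2.6528, df = 2, p = 0.265436, fail to reject H0.


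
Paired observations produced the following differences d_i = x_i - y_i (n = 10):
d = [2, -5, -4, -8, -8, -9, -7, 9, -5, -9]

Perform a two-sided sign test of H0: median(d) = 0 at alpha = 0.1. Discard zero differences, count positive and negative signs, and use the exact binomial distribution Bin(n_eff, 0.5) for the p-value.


Step 1: Discard zero differences. Original n = 10; n_eff = number of nonzero differences = 10.
Nonzero differences (with sign): +2, -5, -4, -8, -8, -9, -7, +9, -5, -9
Step 2: Count signs: positive = 2, negative = 8.
Step 3: Under H0: P(positive) = 0.5, so the number of positives S ~ Bin(10, 0.5).
Step 4: Two-sided exact p-value = sum of Bin(10,0.5) probabilities at or below the observed probability = 0.109375.
Step 5: alpha = 0.1. fail to reject H0.

n_eff = 10, pos = 2, neg = 8, p = 0.109375, fail to reject H0.


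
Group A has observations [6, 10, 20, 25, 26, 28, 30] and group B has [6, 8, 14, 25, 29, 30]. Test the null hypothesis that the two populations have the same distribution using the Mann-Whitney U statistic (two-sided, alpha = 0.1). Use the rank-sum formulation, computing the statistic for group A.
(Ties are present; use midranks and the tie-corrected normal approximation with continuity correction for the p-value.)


Step 1: Combine and sort all 13 observations; assign midranks.
sorted (value, group): (6,X), (6,Y), (8,Y), (10,X), (14,Y), (20,X), (25,X), (25,Y), (26,X), (28,X), (29,Y), (30,X), (30,Y)
ranks: 6->1.5, 6->1.5, 8->3, 10->4, 14->5, 20->6, 25->7.5, 25->7.5, 26->9, 28->10, 29->11, 30->12.5, 30->12.5
Step 2: Rank sum for X: R1 = 1.5 + 4 + 6 + 7.5 + 9 + 10 + 12.5 = 50.5.
Step 3: U_X = R1 - n1(n1+1)/2 = 50.5 - 7*8/2 = 50.5 - 28 = 22.5.
       U_Y = n1*n2 - U_X = 42 - 22.5 = 19.5.
Step 4: Ties are present, so use the tie-corrected normal approximation (with continuity correction) for the p-value.
Step 5: p-value = 0.885935; compare to alpha = 0.1. fail to reject H0.

U_X = 22.5, p = 0.885935, fail to reject H0 at alpha = 0.1.


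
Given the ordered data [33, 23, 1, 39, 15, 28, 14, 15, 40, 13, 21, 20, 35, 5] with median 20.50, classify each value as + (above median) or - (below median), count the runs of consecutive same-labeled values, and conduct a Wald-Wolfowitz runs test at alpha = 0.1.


Step 1: Compute median = 20.50; label A = above, B = below.
Labels in order: AABABABBABABAB  (n_A = 7, n_B = 7)
Step 2: Count runs R = 12.
Step 3: Under H0 (random ordering), E[R] = 2*n_A*n_B/(n_A+n_B) + 1 = 2*7*7/14 + 1 = 8.0000.
        Var[R] = 2*n_A*n_B*(2*n_A*n_B - n_A - n_B) / ((n_A+n_B)^2 * (n_A+n_B-1)) = 8232/2548 = 3.2308.
        SD[R] = 1.7974.
Step 4: Continuity-corrected z = (R - 0.5 - E[R]) / SD[R] = (12 - 0.5 - 8.0000) / 1.7974 = 1.9472.
Step 5: Two-sided p-value via normal approximation = 2*(1 - Phi(|z|)) = 0.051508.
Step 6: alpha = 0.1. reject H0.

R = 12, z = 1.9472, p = 0.051508, reject H0.


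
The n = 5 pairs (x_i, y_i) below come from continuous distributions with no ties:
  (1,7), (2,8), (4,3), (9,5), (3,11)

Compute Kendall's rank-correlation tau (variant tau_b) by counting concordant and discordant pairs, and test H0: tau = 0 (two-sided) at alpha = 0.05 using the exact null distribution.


Step 1: Enumerate the 10 unordered pairs (i,j) with i<j and classify each by sign(x_j-x_i) * sign(y_j-y_i).
  (1,2):dx=+1,dy=+1->C; (1,3):dx=+3,dy=-4->D; (1,4):dx=+8,dy=-2->D; (1,5):dx=+2,dy=+4->C
  (2,3):dx=+2,dy=-5->D; (2,4):dx=+7,dy=-3->D; (2,5):dx=+1,dy=+3->C; (3,4):dx=+5,dy=+2->C
  (3,5):dx=-1,dy=+8->D; (4,5):dx=-6,dy=+6->D
Step 2: C = 4, D = 6, total pairs = 10.
Step 3: tau = (C - D)/(n(n-1)/2) = (4 - 6)/10 = -0.200000.
Step 4: Exact two-sided p-value (enumerate n! = 120 permutations of y under H0): p = 0.816667.
Step 5: alpha = 0.05. fail to reject H0.

tau_b = -0.2000 (C=4, D=6), p = 0.816667, fail to reject H0.


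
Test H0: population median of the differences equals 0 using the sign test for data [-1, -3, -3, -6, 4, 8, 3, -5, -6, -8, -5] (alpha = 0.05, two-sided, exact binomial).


Step 1: Discard zero differences. Original n = 11; n_eff = number of nonzero differences = 11.
Nonzero differences (with sign): -1, -3, -3, -6, +4, +8, +3, -5, -6, -8, -5
Step 2: Count signs: positive = 3, negative = 8.
Step 3: Under H0: P(positive) = 0.5, so the number of positives S ~ Bin(11, 0.5).
Step 4: Two-sided exact p-value = sum of Bin(11,0.5) probabilities at or below the observed probability = 0.226562.
Step 5: alpha = 0.05. fail to reject H0.

n_eff = 11, pos = 3, neg = 8, p = 0.226562, fail to reject H0.


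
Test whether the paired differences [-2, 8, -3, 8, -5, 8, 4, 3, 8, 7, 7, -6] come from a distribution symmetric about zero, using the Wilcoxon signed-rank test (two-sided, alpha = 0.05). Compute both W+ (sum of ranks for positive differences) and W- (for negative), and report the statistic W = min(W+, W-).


Step 1: Drop any zero differences (none here) and take |d_i|.
|d| = [2, 8, 3, 8, 5, 8, 4, 3, 8, 7, 7, 6]
Step 2: Midrank |d_i| (ties get averaged ranks).
ranks: |2|->1, |8|->10.5, |3|->2.5, |8|->10.5, |5|->5, |8|->10.5, |4|->4, |3|->2.5, |8|->10.5, |7|->7.5, |7|->7.5, |6|->6
Step 3: Attach original signs; sum ranks with positive sign and with negative sign.
W+ = 10.5 + 10.5 + 10.5 + 4 + 2.5 + 10.5 + 7.5 + 7.5 = 63.5
W- = 1 + 2.5 + 5 + 6 = 14.5
(Check: W+ + W- = 78 should equal n(n+1)/2 = 78.)
Step 4: Test statistic W = min(W+, W-) = 14.5.
Step 5: Ties in |d|, so use the tie-corrected normal approximation.
        E[W] = n(n+1)/4 = 12*13/4 = 39.
        Tie groups: |d|=3 (t=2), |d|=7 (t=2), |d|=8 (t=4); sum(t^3 - t) = 72.
        Var[W] = n(n+1)(2n+1)/24 - sum(t^3-t)/48 = 3900/24 - 72/48 = 161.
        z = (W - E[W]) / sqrt(Var[W]) = (14.5 - 39) / 12.6886 = -1.9309.
        Two-sided p = 2*Phi(z) = 0.053499.
Step 6: alpha = 0.05. fail to reject H0.

W+ = 63.5, W- = 14.5, W = min = 14.5, p = 0.053499, fail to reject H0.


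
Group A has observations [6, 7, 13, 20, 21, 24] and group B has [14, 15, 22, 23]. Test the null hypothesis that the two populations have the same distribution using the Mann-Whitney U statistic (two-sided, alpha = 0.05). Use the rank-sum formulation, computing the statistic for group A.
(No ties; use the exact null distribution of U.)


Step 1: Combine and sort all 10 observations; assign midranks.
sorted (value, group): (6,X), (7,X), (13,X), (14,Y), (15,Y), (20,X), (21,X), (22,Y), (23,Y), (24,X)
ranks: 6->1, 7->2, 13->3, 14->4, 15->5, 20->6, 21->7, 22->8, 23->9, 24->10
Step 2: Rank sum for X: R1 = 1 + 2 + 3 + 6 + 7 + 10 = 29.
Step 3: U_X = R1 - n1(n1+1)/2 = 29 - 6*7/2 = 29 - 21 = 8.
       U_Y = n1*n2 - U_X = 24 - 8 = 16.
Step 4: No ties, so the exact null distribution of U (based on enumerating the C(10,6) = 210 equally likely rank assignments) gives the two-sided p-value.
Step 5: p-value = 0.476190; compare to alpha = 0.05. fail to reject H0.

U_X = 8, p = 0.476190, fail to reject H0 at alpha = 0.05.


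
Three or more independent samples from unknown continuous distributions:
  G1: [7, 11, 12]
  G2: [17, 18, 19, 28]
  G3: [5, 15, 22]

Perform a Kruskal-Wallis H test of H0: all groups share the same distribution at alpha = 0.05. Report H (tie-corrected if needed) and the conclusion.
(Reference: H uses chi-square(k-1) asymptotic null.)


Step 1: Combine all N = 10 observations and assign midranks.
sorted (value, group, rank): (5,G3,1), (7,G1,2), (11,G1,3), (12,G1,4), (15,G3,5), (17,G2,6), (18,G2,7), (19,G2,8), (22,G3,9), (28,G2,10)
Step 2: Sum ranks within each group.
R_1 = 9 (n_1 = 3)
R_2 = 31 (n_2 = 4)
R_3 = 15 (n_3 = 3)
Step 3: H = 12/(N(N+1)) * sum(R_i^2/n_i) - 3(N+1)
     = 12/(10*11) * (9^2/3 + 31^2/4 + 15^2/3) - 3*11
     = 0.109091 * 342.25 - 33
     = 4.336364.
Step 4: No ties, so H is used without correction.
Step 5: Under H0, H ~ chi^2(2); p-value = 0.114385.
Step 6: alpha = 0.05. fail to reject H0.

H = 4.3364, df = 2, p = 0.114385, fail to reject H0.


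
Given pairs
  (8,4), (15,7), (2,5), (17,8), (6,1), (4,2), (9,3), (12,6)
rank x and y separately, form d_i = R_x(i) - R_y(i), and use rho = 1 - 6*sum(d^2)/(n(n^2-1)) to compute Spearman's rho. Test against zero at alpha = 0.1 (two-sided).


Step 1: Rank x and y separately (midranks; no ties here).
rank(x): 8->4, 15->7, 2->1, 17->8, 6->3, 4->2, 9->5, 12->6
rank(y): 4->4, 7->7, 5->5, 8->8, 1->1, 2->2, 3->3, 6->6
Step 2: d_i = R_x(i) - R_y(i); compute d_i^2.
  (4-4)^2=0, (7-7)^2=0, (1-5)^2=16, (8-8)^2=0, (3-1)^2=4, (2-2)^2=0, (5-3)^2=4, (6-6)^2=0
sum(d^2) = 24.
Step 3: rho = 1 - 6*24 / (8*(8^2 - 1)) = 1 - 144/504 = 0.714286.
Step 4: Under H0, t = rho * sqrt((n-2)/(1-rho^2)) = 2.5000 ~ t(6).
Step 5: Two-sided p-value from the t-distribution with 6 df = 0.046528.
Step 6: alpha = 0.1. reject H0.

rho = 0.7143, p = 0.046528, reject H0 at alpha = 0.1.


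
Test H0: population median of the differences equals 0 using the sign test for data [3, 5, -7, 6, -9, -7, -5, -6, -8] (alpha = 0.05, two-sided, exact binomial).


Step 1: Discard zero differences. Original n = 9; n_eff = number of nonzero differences = 9.
Nonzero differences (with sign): +3, +5, -7, +6, -9, -7, -5, -6, -8
Step 2: Count signs: positive = 3, negative = 6.
Step 3: Under H0: P(positive) = 0.5, so the number of positives S ~ Bin(9, 0.5).
Step 4: Two-sided exact p-value = sum of Bin(9,0.5) probabilities at or below the observed probability = 0.507812.
Step 5: alpha = 0.05. fail to reject H0.

n_eff = 9, pos = 3, neg = 6, p = 0.507812, fail to reject H0.


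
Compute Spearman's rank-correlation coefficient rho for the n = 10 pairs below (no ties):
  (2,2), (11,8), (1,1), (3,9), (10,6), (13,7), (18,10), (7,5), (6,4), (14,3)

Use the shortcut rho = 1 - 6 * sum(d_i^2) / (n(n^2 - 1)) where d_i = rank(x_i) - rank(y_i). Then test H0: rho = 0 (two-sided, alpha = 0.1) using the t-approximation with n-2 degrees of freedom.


Step 1: Rank x and y separately (midranks; no ties here).
rank(x): 2->2, 11->7, 1->1, 3->3, 10->6, 13->8, 18->10, 7->5, 6->4, 14->9
rank(y): 2->2, 8->8, 1->1, 9->9, 6->6, 7->7, 10->10, 5->5, 4->4, 3->3
Step 2: d_i = R_x(i) - R_y(i); compute d_i^2.
  (2-2)^2=0, (7-8)^2=1, (1-1)^2=0, (3-9)^2=36, (6-6)^2=0, (8-7)^2=1, (10-10)^2=0, (5-5)^2=0, (4-4)^2=0, (9-3)^2=36
sum(d^2) = 74.
Step 3: rho = 1 - 6*74 / (10*(10^2 - 1)) = 1 - 444/990 = 0.551515.
Step 4: Under H0, t = rho * sqrt((n-2)/(1-rho^2)) = 1.8700 ~ t(8).
Step 5: Two-sided p-value from the t-distribution with 8 df = 0.098401.
Step 6: alpha = 0.1. reject H0.

rho = 0.5515, p = 0.098401, reject H0 at alpha = 0.1.


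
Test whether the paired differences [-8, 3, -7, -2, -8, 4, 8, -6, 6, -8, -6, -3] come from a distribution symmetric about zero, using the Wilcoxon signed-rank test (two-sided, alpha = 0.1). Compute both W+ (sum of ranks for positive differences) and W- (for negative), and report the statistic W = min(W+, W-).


Step 1: Drop any zero differences (none here) and take |d_i|.
|d| = [8, 3, 7, 2, 8, 4, 8, 6, 6, 8, 6, 3]
Step 2: Midrank |d_i| (ties get averaged ranks).
ranks: |8|->10.5, |3|->2.5, |7|->8, |2|->1, |8|->10.5, |4|->4, |8|->10.5, |6|->6, |6|->6, |8|->10.5, |6|->6, |3|->2.5
Step 3: Attach original signs; sum ranks with positive sign and with negative sign.
W+ = 2.5 + 4 + 10.5 + 6 = 23
W- = 10.5 + 8 + 1 + 10.5 + 6 + 10.5 + 6 + 2.5 = 55
(Check: W+ + W- = 78 should equal n(n+1)/2 = 78.)
Step 4: Test statistic W = min(W+, W-) = 23.
Step 5: Ties in |d|, so use the tie-corrected normal approximation.
        E[W] = n(n+1)/4 = 12*13/4 = 39.
        Tie groups: |d|=3 (t=2), |d|=6 (t=3), |d|=8 (t=4); sum(t^3 - t) = 90.
        Var[W] = n(n+1)(2n+1)/24 - sum(t^3-t)/48 = 3900/24 - 90/48 = 160.625.
        z = (W - E[W]) / sqrt(Var[W]) = (23 - 39) / 12.6738 = -1.2624.
        Two-sided p = 2*Phi(z) = 0.206788.
Step 6: alpha = 0.1. fail to reject H0.

W+ = 23, W- = 55, W = min = 23, p = 0.206788, fail to reject H0.


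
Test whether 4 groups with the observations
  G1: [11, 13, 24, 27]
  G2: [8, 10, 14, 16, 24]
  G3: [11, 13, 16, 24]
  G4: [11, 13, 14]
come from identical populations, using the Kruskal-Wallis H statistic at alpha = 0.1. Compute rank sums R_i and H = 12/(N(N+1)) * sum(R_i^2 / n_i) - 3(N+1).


Step 1: Combine all N = 16 observations and assign midranks.
sorted (value, group, rank): (8,G2,1), (10,G2,2), (11,G1,4), (11,G3,4), (11,G4,4), (13,G1,7), (13,G3,7), (13,G4,7), (14,G2,9.5), (14,G4,9.5), (16,G2,11.5), (16,G3,11.5), (24,G1,14), (24,G2,14), (24,G3,14), (27,G1,16)
Step 2: Sum ranks within each group.
R_1 = 41 (n_1 = 4)
R_2 = 38 (n_2 = 5)
R_3 = 36.5 (n_3 = 4)
R_4 = 20.5 (n_4 = 3)
Step 3: H = 12/(N(N+1)) * sum(R_i^2/n_i) - 3(N+1)
     = 12/(16*17) * (41^2/4 + 38^2/5 + 36.5^2/4 + 20.5^2/3) - 3*17
     = 0.044118 * 1182.2 - 51
     = 1.155699.
Step 4: Ties present; correction factor C = 1 - 84/(16^3 - 16) = 0.979412. Corrected H = 1.155699 / 0.979412 = 1.179992.
Step 5: Under H0, H ~ chi^2(3); p-value = 0.757807.
Step 6: alpha = 0.1. fail to reject H0.

H = 1.1800, df = 3, p = 0.757807, fail to reject H0.


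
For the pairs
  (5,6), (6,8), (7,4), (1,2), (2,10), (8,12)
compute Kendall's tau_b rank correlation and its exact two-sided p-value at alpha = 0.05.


Step 1: Enumerate the 15 unordered pairs (i,j) with i<j and classify each by sign(x_j-x_i) * sign(y_j-y_i).
  (1,2):dx=+1,dy=+2->C; (1,3):dx=+2,dy=-2->D; (1,4):dx=-4,dy=-4->C; (1,5):dx=-3,dy=+4->D
  (1,6):dx=+3,dy=+6->C; (2,3):dx=+1,dy=-4->D; (2,4):dx=-5,dy=-6->C; (2,5):dx=-4,dy=+2->D
  (2,6):dx=+2,dy=+4->C; (3,4):dx=-6,dy=-2->C; (3,5):dx=-5,dy=+6->D; (3,6):dx=+1,dy=+8->C
  (4,5):dx=+1,dy=+8->C; (4,6):dx=+7,dy=+10->C; (5,6):dx=+6,dy=+2->C
Step 2: C = 10, D = 5, total pairs = 15.
Step 3: tau = (C - D)/(n(n-1)/2) = (10 - 5)/15 = 0.333333.
Step 4: Exact two-sided p-value (enumerate n! = 720 permutations of y under H0): p = 0.469444.
Step 5: alpha = 0.05. fail to reject H0.

tau_b = 0.3333 (C=10, D=5), p = 0.469444, fail to reject H0.


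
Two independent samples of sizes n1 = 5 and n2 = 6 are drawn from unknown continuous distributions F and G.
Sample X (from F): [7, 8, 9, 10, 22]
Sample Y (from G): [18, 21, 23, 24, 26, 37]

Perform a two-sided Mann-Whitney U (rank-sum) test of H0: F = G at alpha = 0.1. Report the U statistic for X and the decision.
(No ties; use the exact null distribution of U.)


Step 1: Combine and sort all 11 observations; assign midranks.
sorted (value, group): (7,X), (8,X), (9,X), (10,X), (18,Y), (21,Y), (22,X), (23,Y), (24,Y), (26,Y), (37,Y)
ranks: 7->1, 8->2, 9->3, 10->4, 18->5, 21->6, 22->7, 23->8, 24->9, 26->10, 37->11
Step 2: Rank sum for X: R1 = 1 + 2 + 3 + 4 + 7 = 17.
Step 3: U_X = R1 - n1(n1+1)/2 = 17 - 5*6/2 = 17 - 15 = 2.
       U_Y = n1*n2 - U_X = 30 - 2 = 28.
Step 4: No ties, so the exact null distribution of U (based on enumerating the C(11,5) = 462 equally likely rank assignments) gives the two-sided p-value.
Step 5: p-value = 0.017316; compare to alpha = 0.1. reject H0.

U_X = 2, p = 0.017316, reject H0 at alpha = 0.1.


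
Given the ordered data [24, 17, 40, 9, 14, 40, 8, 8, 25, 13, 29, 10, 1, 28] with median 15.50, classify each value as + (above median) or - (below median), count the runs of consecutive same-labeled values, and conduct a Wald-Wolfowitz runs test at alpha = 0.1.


Step 1: Compute median = 15.50; label A = above, B = below.
Labels in order: AAABBABBABABBA  (n_A = 7, n_B = 7)
Step 2: Count runs R = 9.
Step 3: Under H0 (random ordering), E[R] = 2*n_A*n_B/(n_A+n_B) + 1 = 2*7*7/14 + 1 = 8.0000.
        Var[R] = 2*n_A*n_B*(2*n_A*n_B - n_A - n_B) / ((n_A+n_B)^2 * (n_A+n_B-1)) = 8232/2548 = 3.2308.
        SD[R] = 1.7974.
Step 4: Continuity-corrected z = (R - 0.5 - E[R]) / SD[R] = (9 - 0.5 - 8.0000) / 1.7974 = 0.2782.
Step 5: Two-sided p-value via normal approximation = 2*(1 - Phi(|z|)) = 0.780879.
Step 6: alpha = 0.1. fail to reject H0.

R = 9, z = 0.2782, p = 0.780879, fail to reject H0.


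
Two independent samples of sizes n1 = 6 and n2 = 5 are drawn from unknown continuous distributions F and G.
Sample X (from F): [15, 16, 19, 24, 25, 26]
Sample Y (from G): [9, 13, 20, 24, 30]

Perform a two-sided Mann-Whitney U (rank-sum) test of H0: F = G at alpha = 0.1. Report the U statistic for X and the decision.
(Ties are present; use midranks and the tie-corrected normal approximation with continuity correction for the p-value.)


Step 1: Combine and sort all 11 observations; assign midranks.
sorted (value, group): (9,Y), (13,Y), (15,X), (16,X), (19,X), (20,Y), (24,X), (24,Y), (25,X), (26,X), (30,Y)
ranks: 9->1, 13->2, 15->3, 16->4, 19->5, 20->6, 24->7.5, 24->7.5, 25->9, 26->10, 30->11
Step 2: Rank sum for X: R1 = 3 + 4 + 5 + 7.5 + 9 + 10 = 38.5.
Step 3: U_X = R1 - n1(n1+1)/2 = 38.5 - 6*7/2 = 38.5 - 21 = 17.5.
       U_Y = n1*n2 - U_X = 30 - 17.5 = 12.5.
Step 4: Ties are present, so use the tie-corrected normal approximation (with continuity correction) for the p-value.
Step 5: p-value = 0.714379; compare to alpha = 0.1. fail to reject H0.

U_X = 17.5, p = 0.714379, fail to reject H0 at alpha = 0.1.


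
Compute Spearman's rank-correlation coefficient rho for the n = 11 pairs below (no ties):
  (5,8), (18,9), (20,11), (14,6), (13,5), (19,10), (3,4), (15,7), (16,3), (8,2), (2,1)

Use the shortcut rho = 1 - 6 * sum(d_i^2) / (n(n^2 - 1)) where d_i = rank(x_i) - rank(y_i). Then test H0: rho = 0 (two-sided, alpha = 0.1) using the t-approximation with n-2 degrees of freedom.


Step 1: Rank x and y separately (midranks; no ties here).
rank(x): 5->3, 18->9, 20->11, 14->6, 13->5, 19->10, 3->2, 15->7, 16->8, 8->4, 2->1
rank(y): 8->8, 9->9, 11->11, 6->6, 5->5, 10->10, 4->4, 7->7, 3->3, 2->2, 1->1
Step 2: d_i = R_x(i) - R_y(i); compute d_i^2.
  (3-8)^2=25, (9-9)^2=0, (11-11)^2=0, (6-6)^2=0, (5-5)^2=0, (10-10)^2=0, (2-4)^2=4, (7-7)^2=0, (8-3)^2=25, (4-2)^2=4, (1-1)^2=0
sum(d^2) = 58.
Step 3: rho = 1 - 6*58 / (11*(11^2 - 1)) = 1 - 348/1320 = 0.736364.
Step 4: Under H0, t = rho * sqrt((n-2)/(1-rho^2)) = 3.2651 ~ t(9).
Step 5: Two-sided p-value from the t-distribution with 9 df = 0.009760.
Step 6: alpha = 0.1. reject H0.

rho = 0.7364, p = 0.009760, reject H0 at alpha = 0.1.


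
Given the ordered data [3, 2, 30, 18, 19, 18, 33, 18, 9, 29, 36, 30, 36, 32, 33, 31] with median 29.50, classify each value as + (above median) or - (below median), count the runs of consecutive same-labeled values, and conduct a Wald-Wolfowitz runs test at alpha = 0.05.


Step 1: Compute median = 29.50; label A = above, B = below.
Labels in order: BBABBBABBBAAAAAA  (n_A = 8, n_B = 8)
Step 2: Count runs R = 6.
Step 3: Under H0 (random ordering), E[R] = 2*n_A*n_B/(n_A+n_B) + 1 = 2*8*8/16 + 1 = 9.0000.
        Var[R] = 2*n_A*n_B*(2*n_A*n_B - n_A - n_B) / ((n_A+n_B)^2 * (n_A+n_B-1)) = 14336/3840 = 3.7333.
        SD[R] = 1.9322.
Step 4: Continuity-corrected z = (R + 0.5 - E[R]) / SD[R] = (6 + 0.5 - 9.0000) / 1.9322 = -1.2939.
Step 5: Two-sided p-value via normal approximation = 2*(1 - Phi(|z|)) = 0.195709.
Step 6: alpha = 0.05. fail to reject H0.

R = 6, z = -1.2939, p = 0.195709, fail to reject H0.


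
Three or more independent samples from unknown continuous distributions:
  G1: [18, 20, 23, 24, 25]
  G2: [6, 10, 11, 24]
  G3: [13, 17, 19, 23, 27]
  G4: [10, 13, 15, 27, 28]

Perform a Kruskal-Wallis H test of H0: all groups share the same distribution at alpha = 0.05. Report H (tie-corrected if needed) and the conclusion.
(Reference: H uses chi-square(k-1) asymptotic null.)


Step 1: Combine all N = 19 observations and assign midranks.
sorted (value, group, rank): (6,G2,1), (10,G2,2.5), (10,G4,2.5), (11,G2,4), (13,G3,5.5), (13,G4,5.5), (15,G4,7), (17,G3,8), (18,G1,9), (19,G3,10), (20,G1,11), (23,G1,12.5), (23,G3,12.5), (24,G1,14.5), (24,G2,14.5), (25,G1,16), (27,G3,17.5), (27,G4,17.5), (28,G4,19)
Step 2: Sum ranks within each group.
R_1 = 63 (n_1 = 5)
R_2 = 22 (n_2 = 4)
R_3 = 53.5 (n_3 = 5)
R_4 = 51.5 (n_4 = 5)
Step 3: H = 12/(N(N+1)) * sum(R_i^2/n_i) - 3(N+1)
     = 12/(19*20) * (63^2/5 + 22^2/4 + 53.5^2/5 + 51.5^2/5) - 3*20
     = 0.031579 * 2017.7 - 60
     = 3.716842.
Step 4: Ties present; correction factor C = 1 - 30/(19^3 - 19) = 0.995614. Corrected H = 3.716842 / 0.995614 = 3.733216.
Step 5: Under H0, H ~ chi^2(3); p-value = 0.291750.
Step 6: alpha = 0.05. fail to reject H0.

H = 3.7332, df = 3, p = 0.291750, fail to reject H0.


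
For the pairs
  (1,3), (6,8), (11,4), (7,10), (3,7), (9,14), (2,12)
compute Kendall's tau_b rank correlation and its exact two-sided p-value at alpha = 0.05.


Step 1: Enumerate the 21 unordered pairs (i,j) with i<j and classify each by sign(x_j-x_i) * sign(y_j-y_i).
  (1,2):dx=+5,dy=+5->C; (1,3):dx=+10,dy=+1->C; (1,4):dx=+6,dy=+7->C; (1,5):dx=+2,dy=+4->C
  (1,6):dx=+8,dy=+11->C; (1,7):dx=+1,dy=+9->C; (2,3):dx=+5,dy=-4->D; (2,4):dx=+1,dy=+2->C
  (2,5):dx=-3,dy=-1->C; (2,6):dx=+3,dy=+6->C; (2,7):dx=-4,dy=+4->D; (3,4):dx=-4,dy=+6->D
  (3,5):dx=-8,dy=+3->D; (3,6):dx=-2,dy=+10->D; (3,7):dx=-9,dy=+8->D; (4,5):dx=-4,dy=-3->C
  (4,6):dx=+2,dy=+4->C; (4,7):dx=-5,dy=+2->D; (5,6):dx=+6,dy=+7->C; (5,7):dx=-1,dy=+5->D
  (6,7):dx=-7,dy=-2->C
Step 2: C = 13, D = 8, total pairs = 21.
Step 3: tau = (C - D)/(n(n-1)/2) = (13 - 8)/21 = 0.238095.
Step 4: Exact two-sided p-value (enumerate n! = 5040 permutations of y under H0): p = 0.561905.
Step 5: alpha = 0.05. fail to reject H0.

tau_b = 0.2381 (C=13, D=8), p = 0.561905, fail to reject H0.


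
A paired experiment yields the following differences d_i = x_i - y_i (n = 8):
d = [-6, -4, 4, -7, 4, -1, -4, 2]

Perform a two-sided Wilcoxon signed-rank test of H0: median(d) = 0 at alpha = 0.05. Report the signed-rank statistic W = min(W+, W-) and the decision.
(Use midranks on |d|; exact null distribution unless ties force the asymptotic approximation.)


Step 1: Drop any zero differences (none here) and take |d_i|.
|d| = [6, 4, 4, 7, 4, 1, 4, 2]
Step 2: Midrank |d_i| (ties get averaged ranks).
ranks: |6|->7, |4|->4.5, |4|->4.5, |7|->8, |4|->4.5, |1|->1, |4|->4.5, |2|->2
Step 3: Attach original signs; sum ranks with positive sign and with negative sign.
W+ = 4.5 + 4.5 + 2 = 11
W- = 7 + 4.5 + 8 + 1 + 4.5 = 25
(Check: W+ + W- = 36 should equal n(n+1)/2 = 36.)
Step 4: Test statistic W = min(W+, W-) = 11.
Step 5: Ties in |d|, so use the tie-corrected normal approximation.
        E[W] = n(n+1)/4 = 8*9/4 = 18.
        Tie groups: |d|=4 (t=4); sum(t^3 - t) = 60.
        Var[W] = n(n+1)(2n+1)/24 - sum(t^3-t)/48 = 1224/24 - 60/48 = 49.75.
        z = (W - E[W]) / sqrt(Var[W]) = (11 - 18) / 7.0534 = -0.9924.
        Two-sided p = 2*Phi(z) = 0.320986.
Step 6: alpha = 0.05. fail to reject H0.

W+ = 11, W- = 25, W = min = 11, p = 0.320986, fail to reject H0.


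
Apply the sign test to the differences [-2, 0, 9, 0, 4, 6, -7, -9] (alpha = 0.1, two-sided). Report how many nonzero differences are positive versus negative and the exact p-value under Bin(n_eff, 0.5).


Step 1: Discard zero differences. Original n = 8; n_eff = number of nonzero differences = 6.
Nonzero differences (with sign): -2, +9, +4, +6, -7, -9
Step 2: Count signs: positive = 3, negative = 3.
Step 3: Under H0: P(positive) = 0.5, so the number of positives S ~ Bin(6, 0.5).
Step 4: Two-sided exact p-value = sum of Bin(6,0.5) probabilities at or below the observed probability = 1.000000.
Step 5: alpha = 0.1. fail to reject H0.

n_eff = 6, pos = 3, neg = 3, p = 1.000000, fail to reject H0.


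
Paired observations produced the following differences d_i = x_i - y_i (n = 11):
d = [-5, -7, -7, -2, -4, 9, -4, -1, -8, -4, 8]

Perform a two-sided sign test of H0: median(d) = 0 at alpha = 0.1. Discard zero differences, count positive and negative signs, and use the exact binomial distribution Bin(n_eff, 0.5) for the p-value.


Step 1: Discard zero differences. Original n = 11; n_eff = number of nonzero differences = 11.
Nonzero differences (with sign): -5, -7, -7, -2, -4, +9, -4, -1, -8, -4, +8
Step 2: Count signs: positive = 2, negative = 9.
Step 3: Under H0: P(positive) = 0.5, so the number of positives S ~ Bin(11, 0.5).
Step 4: Two-sided exact p-value = sum of Bin(11,0.5) probabilities at or below the observed probability = 0.065430.
Step 5: alpha = 0.1. reject H0.

n_eff = 11, pos = 2, neg = 9, p = 0.065430, reject H0.


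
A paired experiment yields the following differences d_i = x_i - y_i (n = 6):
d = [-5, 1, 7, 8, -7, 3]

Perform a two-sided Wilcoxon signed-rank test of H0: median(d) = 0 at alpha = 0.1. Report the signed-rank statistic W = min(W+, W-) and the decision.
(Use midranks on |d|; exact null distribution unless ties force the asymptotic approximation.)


Step 1: Drop any zero differences (none here) and take |d_i|.
|d| = [5, 1, 7, 8, 7, 3]
Step 2: Midrank |d_i| (ties get averaged ranks).
ranks: |5|->3, |1|->1, |7|->4.5, |8|->6, |7|->4.5, |3|->2
Step 3: Attach original signs; sum ranks with positive sign and with negative sign.
W+ = 1 + 4.5 + 6 + 2 = 13.5
W- = 3 + 4.5 = 7.5
(Check: W+ + W- = 21 should equal n(n+1)/2 = 21.)
Step 4: Test statistic W = min(W+, W-) = 7.5.
Step 5: Ties in |d|, so use the tie-corrected normal approximation.
        E[W] = n(n+1)/4 = 6*7/4 = 10.5.
        Tie groups: |d|=7 (t=2); sum(t^3 - t) = 6.
        Var[W] = n(n+1)(2n+1)/24 - sum(t^3-t)/48 = 546/24 - 6/48 = 22.625.
        z = (W - E[W]) / sqrt(Var[W]) = (7.5 - 10.5) / 4.7566 = -0.6307.
        Two-sided p = 2*Phi(z) = 0.528233.
Step 6: alpha = 0.1. fail to reject H0.

W+ = 13.5, W- = 7.5, W = min = 7.5, p = 0.528233, fail to reject H0.


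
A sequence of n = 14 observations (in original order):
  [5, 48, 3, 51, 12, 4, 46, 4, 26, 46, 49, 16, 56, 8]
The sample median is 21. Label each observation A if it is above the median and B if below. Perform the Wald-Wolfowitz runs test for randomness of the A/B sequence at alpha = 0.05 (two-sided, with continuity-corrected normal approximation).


Step 1: Compute median = 21; label A = above, B = below.
Labels in order: BABABBABAAABAB  (n_A = 7, n_B = 7)
Step 2: Count runs R = 11.
Step 3: Under H0 (random ordering), E[R] = 2*n_A*n_B/(n_A+n_B) + 1 = 2*7*7/14 + 1 = 8.0000.
        Var[R] = 2*n_A*n_B*(2*n_A*n_B - n_A - n_B) / ((n_A+n_B)^2 * (n_A+n_B-1)) = 8232/2548 = 3.2308.
        SD[R] = 1.7974.
Step 4: Continuity-corrected z = (R - 0.5 - E[R]) / SD[R] = (11 - 0.5 - 8.0000) / 1.7974 = 1.3909.
Step 5: Two-sided p-value via normal approximation = 2*(1 - Phi(|z|)) = 0.164264.
Step 6: alpha = 0.05. fail to reject H0.

R = 11, z = 1.3909, p = 0.164264, fail to reject H0.


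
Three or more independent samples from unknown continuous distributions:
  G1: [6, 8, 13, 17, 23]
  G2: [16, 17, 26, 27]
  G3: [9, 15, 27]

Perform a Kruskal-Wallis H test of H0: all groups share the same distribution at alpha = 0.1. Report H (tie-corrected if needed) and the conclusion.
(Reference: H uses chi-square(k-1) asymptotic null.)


Step 1: Combine all N = 12 observations and assign midranks.
sorted (value, group, rank): (6,G1,1), (8,G1,2), (9,G3,3), (13,G1,4), (15,G3,5), (16,G2,6), (17,G1,7.5), (17,G2,7.5), (23,G1,9), (26,G2,10), (27,G2,11.5), (27,G3,11.5)
Step 2: Sum ranks within each group.
R_1 = 23.5 (n_1 = 5)
R_2 = 35 (n_2 = 4)
R_3 = 19.5 (n_3 = 3)
Step 3: H = 12/(N(N+1)) * sum(R_i^2/n_i) - 3(N+1)
     = 12/(12*13) * (23.5^2/5 + 35^2/4 + 19.5^2/3) - 3*13
     = 0.076923 * 543.45 - 39
     = 2.803846.
Step 4: Ties present; correction factor C = 1 - 12/(12^3 - 12) = 0.993007. Corrected H = 2.803846 / 0.993007 = 2.823592.
Step 5: Under H0, H ~ chi^2(2); p-value = 0.243705.
Step 6: alpha = 0.1. fail to reject H0.

H = 2.8236, df = 2, p = 0.243705, fail to reject H0.


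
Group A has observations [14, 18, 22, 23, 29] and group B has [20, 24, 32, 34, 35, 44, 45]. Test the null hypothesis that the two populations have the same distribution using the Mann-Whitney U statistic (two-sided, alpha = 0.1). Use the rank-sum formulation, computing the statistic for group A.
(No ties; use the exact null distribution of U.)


Step 1: Combine and sort all 12 observations; assign midranks.
sorted (value, group): (14,X), (18,X), (20,Y), (22,X), (23,X), (24,Y), (29,X), (32,Y), (34,Y), (35,Y), (44,Y), (45,Y)
ranks: 14->1, 18->2, 20->3, 22->4, 23->5, 24->6, 29->7, 32->8, 34->9, 35->10, 44->11, 45->12
Step 2: Rank sum for X: R1 = 1 + 2 + 4 + 5 + 7 = 19.
Step 3: U_X = R1 - n1(n1+1)/2 = 19 - 5*6/2 = 19 - 15 = 4.
       U_Y = n1*n2 - U_X = 35 - 4 = 31.
Step 4: No ties, so the exact null distribution of U (based on enumerating the C(12,5) = 792 equally likely rank assignments) gives the two-sided p-value.
Step 5: p-value = 0.030303; compare to alpha = 0.1. reject H0.

U_X = 4, p = 0.030303, reject H0 at alpha = 0.1.


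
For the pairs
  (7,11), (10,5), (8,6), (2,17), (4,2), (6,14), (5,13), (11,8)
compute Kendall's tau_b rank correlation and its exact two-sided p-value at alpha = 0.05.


Step 1: Enumerate the 28 unordered pairs (i,j) with i<j and classify each by sign(x_j-x_i) * sign(y_j-y_i).
  (1,2):dx=+3,dy=-6->D; (1,3):dx=+1,dy=-5->D; (1,4):dx=-5,dy=+6->D; (1,5):dx=-3,dy=-9->C
  (1,6):dx=-1,dy=+3->D; (1,7):dx=-2,dy=+2->D; (1,8):dx=+4,dy=-3->D; (2,3):dx=-2,dy=+1->D
  (2,4):dx=-8,dy=+12->D; (2,5):dx=-6,dy=-3->C; (2,6):dx=-4,dy=+9->D; (2,7):dx=-5,dy=+8->D
  (2,8):dx=+1,dy=+3->C; (3,4):dx=-6,dy=+11->D; (3,5):dx=-4,dy=-4->C; (3,6):dx=-2,dy=+8->D
  (3,7):dx=-3,dy=+7->D; (3,8):dx=+3,dy=+2->C; (4,5):dx=+2,dy=-15->D; (4,6):dx=+4,dy=-3->D
  (4,7):dx=+3,dy=-4->D; (4,8):dx=+9,dy=-9->D; (5,6):dx=+2,dy=+12->C; (5,7):dx=+1,dy=+11->C
  (5,8):dx=+7,dy=+6->C; (6,7):dx=-1,dy=-1->C; (6,8):dx=+5,dy=-6->D; (7,8):dx=+6,dy=-5->D
Step 2: C = 9, D = 19, total pairs = 28.
Step 3: tau = (C - D)/(n(n-1)/2) = (9 - 19)/28 = -0.357143.
Step 4: Exact two-sided p-value (enumerate n! = 40320 permutations of y under H0): p = 0.275099.
Step 5: alpha = 0.05. fail to reject H0.

tau_b = -0.3571 (C=9, D=19), p = 0.275099, fail to reject H0.


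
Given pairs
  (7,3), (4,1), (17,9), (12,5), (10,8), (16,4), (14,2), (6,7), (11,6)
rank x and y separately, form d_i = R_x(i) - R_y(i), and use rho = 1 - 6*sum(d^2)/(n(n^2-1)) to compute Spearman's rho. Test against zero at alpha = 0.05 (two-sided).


Step 1: Rank x and y separately (midranks; no ties here).
rank(x): 7->3, 4->1, 17->9, 12->6, 10->4, 16->8, 14->7, 6->2, 11->5
rank(y): 3->3, 1->1, 9->9, 5->5, 8->8, 4->4, 2->2, 7->7, 6->6
Step 2: d_i = R_x(i) - R_y(i); compute d_i^2.
  (3-3)^2=0, (1-1)^2=0, (9-9)^2=0, (6-5)^2=1, (4-8)^2=16, (8-4)^2=16, (7-2)^2=25, (2-7)^2=25, (5-6)^2=1
sum(d^2) = 84.
Step 3: rho = 1 - 6*84 / (9*(9^2 - 1)) = 1 - 504/720 = 0.300000.
Step 4: Under H0, t = rho * sqrt((n-2)/(1-rho^2)) = 0.8321 ~ t(7).
Step 5: Two-sided p-value from the t-distribution with 7 df = 0.432845.
Step 6: alpha = 0.05. fail to reject H0.

rho = 0.3000, p = 0.432845, fail to reject H0 at alpha = 0.05.


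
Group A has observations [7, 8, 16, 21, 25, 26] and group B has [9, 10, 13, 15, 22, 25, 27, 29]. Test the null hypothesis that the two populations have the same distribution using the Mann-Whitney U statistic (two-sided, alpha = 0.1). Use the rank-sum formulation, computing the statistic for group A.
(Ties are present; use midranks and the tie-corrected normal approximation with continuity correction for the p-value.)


Step 1: Combine and sort all 14 observations; assign midranks.
sorted (value, group): (7,X), (8,X), (9,Y), (10,Y), (13,Y), (15,Y), (16,X), (21,X), (22,Y), (25,X), (25,Y), (26,X), (27,Y), (29,Y)
ranks: 7->1, 8->2, 9->3, 10->4, 13->5, 15->6, 16->7, 21->8, 22->9, 25->10.5, 25->10.5, 26->12, 27->13, 29->14
Step 2: Rank sum for X: R1 = 1 + 2 + 7 + 8 + 10.5 + 12 = 40.5.
Step 3: U_X = R1 - n1(n1+1)/2 = 40.5 - 6*7/2 = 40.5 - 21 = 19.5.
       U_Y = n1*n2 - U_X = 48 - 19.5 = 28.5.
Step 4: Ties are present, so use the tie-corrected normal approximation (with continuity correction) for the p-value.
Step 5: p-value = 0.605180; compare to alpha = 0.1. fail to reject H0.

U_X = 19.5, p = 0.605180, fail to reject H0 at alpha = 0.1.
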